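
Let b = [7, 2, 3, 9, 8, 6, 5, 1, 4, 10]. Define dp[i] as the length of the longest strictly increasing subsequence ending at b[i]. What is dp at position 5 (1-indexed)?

dp[i] = 1 + max{dp[j] : j<i, b[j]<b[i]} (or 1 if no such j):
i:      1  2  3  4  5  6  7  8  9 10
b[i]:   7  2  3  9  8  6  5  1  4 10
dp:     1  1  2  3  3  3  3  1  3  4
At index 5 the value is 3.

3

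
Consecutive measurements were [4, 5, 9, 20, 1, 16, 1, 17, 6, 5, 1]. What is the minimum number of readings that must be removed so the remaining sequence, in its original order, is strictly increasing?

Fewest deletions = n − (longest strictly increasing subsequence).
Patience tails:
4 → extends → [4]
5 → extends → [4, 5]
9 → extends → [4, 5, 9]
20 → extends → [4, 5, 9, 20]
1 → replaces 4 → [1, 5, 9, 20]
16 → replaces 20 → [1, 5, 9, 16]
1 → already a tail → [1, 5, 9, 16]
17 → extends → [1, 5, 9, 16, 17]
6 → replaces 9 → [1, 5, 6, 16, 17]
5 → already a tail → [1, 5, 6, 16, 17]
1 → already a tail → [1, 5, 6, 16, 17]
Longest strictly increasing subsequence has length 5, so deletions = 11 − 5 = 6.

6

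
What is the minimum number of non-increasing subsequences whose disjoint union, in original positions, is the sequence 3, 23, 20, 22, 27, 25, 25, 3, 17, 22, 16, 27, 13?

5

Place each on the leftmost legal pile:
3 → new pile 1 (tops now [3])
23 → new pile 2 (tops now [3, 23])
20 → pile 2 (tops now [3, 20])
22 → new pile 3 (tops now [3, 20, 22])
27 → new pile 4 (tops now [3, 20, 22, 27])
25 → pile 4 (tops now [3, 20, 22, 25])
25 → pile 4 (tops now [3, 20, 22, 25])
3 → pile 1 (tops now [3, 20, 22, 25])
17 → pile 2 (tops now [3, 17, 22, 25])
22 → pile 3 (tops now [3, 17, 22, 25])
16 → pile 2 (tops now [3, 16, 22, 25])
27 → new pile 5 (tops now [3, 16, 22, 25, 27])
13 → pile 2 (tops now [3, 13, 22, 25, 27])
Five piles.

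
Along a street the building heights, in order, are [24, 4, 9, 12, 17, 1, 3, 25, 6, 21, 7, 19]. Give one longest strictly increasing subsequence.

4, 9, 12, 17, 25

Patience tails give the LIS length; then backtrack through the dp parents:
24 → extends → [24]
4 → replaces 24 → [4]
9 → extends → [4, 9]
12 → extends → [4, 9, 12]
17 → extends → [4, 9, 12, 17]
1 → replaces 4 → [1, 9, 12, 17]
3 → replaces 9 → [1, 3, 12, 17]
25 → extends → [1, 3, 12, 17, 25]
6 → replaces 12 → [1, 3, 6, 17, 25]
21 → replaces 25 → [1, 3, 6, 17, 21]
7 → replaces 17 → [1, 3, 6, 7, 21]
19 → replaces 21 → [1, 3, 6, 7, 19]
Length 5; one witness is 4, 9, 12, 17, 25.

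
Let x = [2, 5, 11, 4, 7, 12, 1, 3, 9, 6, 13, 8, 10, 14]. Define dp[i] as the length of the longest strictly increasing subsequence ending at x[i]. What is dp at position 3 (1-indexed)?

dp[i] = 1 + max{dp[j] : j<i, x[j]<x[i]} (or 1 if no such j):
i:      1  2  3  4  5  6  7  8  9 10 11 12 13 14
x[i]:   2  5 11  4  7 12  1  3  9  6 13  8 10 14
dp:     1  2  3  2  3  4  1  2  4  3  5  4  5  6
At index 3 the value is 3.

3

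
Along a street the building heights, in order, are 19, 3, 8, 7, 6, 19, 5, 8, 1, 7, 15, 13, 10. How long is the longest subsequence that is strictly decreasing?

Negate each value so 'decreasing' becomes 'increasing', then run patience tails on the negated sequence:
-19 → extends → [-19]
-3 → extends → [-19, -3]
-8 → replaces -3 → [-19, -8]
-7 → extends → [-19, -8, -7]
-6 → extends → [-19, -8, -7, -6]
-19 → already a tail → [-19, -8, -7, -6]
-5 → extends → [-19, -8, -7, -6, -5]
-8 → already a tail → [-19, -8, -7, -6, -5]
-1 → extends → [-19, -8, -7, -6, -5, -1]
-7 → already a tail → [-19, -8, -7, -6, -5, -1]
-15 → replaces -8 → [-19, -15, -7, -6, -5, -1]
-13 → replaces -7 → [-19, -15, -13, -6, -5, -1]
-10 → replaces -6 → [-19, -15, -13, -10, -5, -1]
Six tails, so the longest strictly decreasing subsequence of the original has length 6.

6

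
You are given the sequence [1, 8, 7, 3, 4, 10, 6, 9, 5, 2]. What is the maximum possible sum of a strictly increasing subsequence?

23

Let S[i] be the best sum of a strictly increasing subsequence ending at i:
i:      1  2  3  4  5  6  7  8  9 10
a[i]:   1  8  7  3  4 10  6  9  5  2
S:      1  9  8  4  8 19 14 23 13  3
Maximum is 23 (e.g. 1 + 3 + 4 + 6 + 9).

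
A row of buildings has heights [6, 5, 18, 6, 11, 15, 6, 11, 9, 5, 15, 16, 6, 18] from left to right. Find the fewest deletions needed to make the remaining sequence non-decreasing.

7

Fewest deletions = n − (longest non-decreasing subsequence).
i:      1  2  3  4  5  6  7  8  9 10 11 12 13 14
a[i]:   6  5 18  6 11 15  6 11  9  5 15 16  6 18
dp:     1  1  2  2  3  4  3  4  4  2  5  6  4  7
max dp = 7, so deletions = 14 − 7 = 7.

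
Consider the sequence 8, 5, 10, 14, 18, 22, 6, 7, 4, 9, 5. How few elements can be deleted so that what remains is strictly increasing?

6

Fewest deletions = n − (longest strictly increasing subsequence).
i:      1  2  3  4  5  6  7  8  9 10 11
a[i]:   8  5 10 14 18 22  6  7  4  9  5
dp:     1  1  2  3  4  5  2  3  1  4  2
max dp = 5, so deletions = 11 − 5 = 6.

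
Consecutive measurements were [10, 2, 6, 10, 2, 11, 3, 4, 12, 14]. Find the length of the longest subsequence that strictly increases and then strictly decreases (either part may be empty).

inc[i] = longest strictly increasing subsequence ending at i; dec[i] = longest strictly decreasing subsequence starting at i:
i:      1  2  3  4  5  6  7  8  9 10
a[i]:  10  2  6 10  2 11  3  4 12 14
inc:    1  1  2  3  1  4  2  3  5  6
dec:    3  1  2  2  1  2  1  1  1  1
Best peak at i=10 (value 14): inc=6, dec=1, length 6+1−1 = 6.

6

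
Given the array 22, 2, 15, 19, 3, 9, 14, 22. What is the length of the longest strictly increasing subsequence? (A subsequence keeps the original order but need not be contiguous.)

5

Let dp[i] be the length of the longest such subsequence ending at index i:
i:      1  2  3  4  5  6  7  8
a[i]:  22  2 15 19  3  9 14 22
dp:     1  1  2  3  2  3  4  5
Maximum dp value is 5.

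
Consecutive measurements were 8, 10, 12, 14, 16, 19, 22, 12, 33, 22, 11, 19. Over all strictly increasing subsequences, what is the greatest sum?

Let S[i] be the best sum of a strictly increasing subsequence ending at i:
i:       1   2   3   4   5   6   7   8   9  10  11  12
a[i]:    8  10  12  14  16  19  22  12  33  22  11  19
S:       8  18  30  44  60  79 101  30 134 101  29  79
Maximum is 134 (e.g. 8 + 10 + 12 + 14 + 16 + 19 + 22 + 33).

134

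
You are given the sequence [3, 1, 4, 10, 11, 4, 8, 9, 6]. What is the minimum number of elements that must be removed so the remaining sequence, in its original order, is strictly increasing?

5

Fewest deletions = n − (longest strictly increasing subsequence).
Patience tails:
3 → extends → [3]
1 → replaces 3 → [1]
4 → extends → [1, 4]
10 → extends → [1, 4, 10]
11 → extends → [1, 4, 10, 11]
4 → already a tail → [1, 4, 10, 11]
8 → replaces 10 → [1, 4, 8, 11]
9 → replaces 11 → [1, 4, 8, 9]
6 → replaces 8 → [1, 4, 6, 9]
Longest strictly increasing subsequence has length 4, so deletions = 9 − 4 = 5.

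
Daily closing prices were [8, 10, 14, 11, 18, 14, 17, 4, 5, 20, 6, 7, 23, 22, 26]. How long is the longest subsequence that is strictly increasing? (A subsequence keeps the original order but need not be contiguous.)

Let dp[i] be the length of the longest such subsequence ending at index i:
i:      1  2  3  4  5  6  7  8  9 10 11 12 13 14 15
a[i]:   8 10 14 11 18 14 17  4  5 20  6  7 23 22 26
dp:     1  2  3  3  4  4  5  1  2  6  3  4  7  7  8
Maximum dp value is 8.

8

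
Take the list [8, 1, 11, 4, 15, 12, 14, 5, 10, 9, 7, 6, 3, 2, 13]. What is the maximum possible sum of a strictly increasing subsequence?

Let S[i] be the best sum of a strictly increasing subsequence ending at i:
i:      1  2  3  4  5  6  7  8  9 10 11 12 13 14 15
a[i]:   8  1 11  4 15 12 14  5 10  9  7  6  3  2 13
S:      8  1 19  5 34 31 45 10 20 19 17 16  4  3 44
Maximum is 45 (e.g. 8 + 11 + 12 + 14).

45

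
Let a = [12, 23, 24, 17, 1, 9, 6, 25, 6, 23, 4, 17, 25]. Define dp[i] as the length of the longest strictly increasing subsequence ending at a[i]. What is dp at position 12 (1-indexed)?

dp[i] = 1 + max{dp[j] : j<i, a[j]<a[i]} (or 1 if no such j):
i:      1  2  3  4  5  6  7  8  9 10 11 12 13
a[i]:  12 23 24 17  1  9  6 25  6 23  4 17 25
dp:     1  2  3  2  1  2  2  4  2  3  2  3  4
At index 12 the value is 3.

3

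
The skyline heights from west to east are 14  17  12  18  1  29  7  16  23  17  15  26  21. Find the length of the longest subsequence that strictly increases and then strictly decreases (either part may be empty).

7

inc[i] = longest strictly increasing subsequence ending at i; dec[i] = longest strictly decreasing subsequence starting at i:
i:      1  2  3  4  5  6  7  8  9 10 11 12 13
a[i]:  14 17 12 18  1 29  7 16 23 17 15 26 21
inc:    1  2  1  3  1  4  2  3  4  4  3  5  5
dec:    3  3  2  3  1  4  1  2  3  2  1  2  1
Best peak at i=6 (value 29): inc=4, dec=4, length 4+4−1 = 7.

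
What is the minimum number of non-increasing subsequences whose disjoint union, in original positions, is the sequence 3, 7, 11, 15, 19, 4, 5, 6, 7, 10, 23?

The minimum number of non-increasing subsequences covering a sequence equals the length of its longest strictly increasing subsequence.
LIS length is 7 (e.g. 3, 4, 5, 6, 7, 10, 23), so 7 piles are needed.

7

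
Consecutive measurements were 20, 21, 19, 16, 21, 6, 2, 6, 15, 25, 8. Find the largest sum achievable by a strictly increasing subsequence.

Let S[i] be the best sum of a strictly increasing subsequence ending at i:
i:      1  2  3  4  5  6  7  8  9 10 11
a[i]:  20 21 19 16 21  6  2  6 15 25  8
S:     20 41 19 16 41  6  2  8 23 66 16
Maximum is 66 (e.g. 20 + 21 + 25).

66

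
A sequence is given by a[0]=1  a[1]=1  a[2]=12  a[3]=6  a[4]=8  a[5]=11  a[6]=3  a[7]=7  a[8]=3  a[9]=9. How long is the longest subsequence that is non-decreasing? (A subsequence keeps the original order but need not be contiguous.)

Track the smallest tail for each achievable length (allowing ties):
1 → extends → [1]
1 → extends → [1, 1]
12 → extends → [1, 1, 12]
6 → replaces 12 → [1, 1, 6]
8 → extends → [1, 1, 6, 8]
11 → extends → [1, 1, 6, 8, 11]
3 → replaces 6 → [1, 1, 3, 8, 11]
7 → replaces 8 → [1, 1, 3, 7, 11]
3 → replaces 7 → [1, 1, 3, 3, 11]
9 → replaces 11 → [1, 1, 3, 3, 9]
Five tails, so the longest non-decreasing subsequence has length 5 (e.g. 1, 1, 6, 8, 11).

5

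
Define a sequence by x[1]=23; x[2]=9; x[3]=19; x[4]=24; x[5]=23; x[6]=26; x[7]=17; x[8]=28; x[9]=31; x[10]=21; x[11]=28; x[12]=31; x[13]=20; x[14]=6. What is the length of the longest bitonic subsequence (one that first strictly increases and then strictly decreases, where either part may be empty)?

9

inc[i] = longest strictly increasing subsequence ending at i; dec[i] = longest strictly decreasing subsequence starting at i:
i:      1  2  3  4  5  6  7  8  9 10 11 12 13 14
x[i]:  23  9 19 24 23 26 17 28 31 21 28 31 20  6
inc:    1  1  2  3  3  4  2  5  6  3  5  6  3  1
dec:    4  2  3  5  4  4  2  4  4  3  3  3  2  1
Best peak at i=9 (value 31): inc=6, dec=4, length 6+4−1 = 9.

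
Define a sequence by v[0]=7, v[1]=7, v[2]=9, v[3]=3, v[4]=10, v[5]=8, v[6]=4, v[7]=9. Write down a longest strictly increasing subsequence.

Patience tails give the LIS length; then backtrack through the dp parents:
7 → extends → [7]
7 → already a tail → [7]
9 → extends → [7, 9]
3 → replaces 7 → [3, 9]
10 → extends → [3, 9, 10]
8 → replaces 9 → [3, 8, 10]
4 → replaces 8 → [3, 4, 10]
9 → replaces 10 → [3, 4, 9]
Length 3; one witness is 7, 9, 10.

7, 9, 10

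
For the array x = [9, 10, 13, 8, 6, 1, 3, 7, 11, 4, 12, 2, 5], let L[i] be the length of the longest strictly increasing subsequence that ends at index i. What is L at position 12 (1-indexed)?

dp[i] = 1 + max{dp[j] : j<i, x[j]<x[i]} (or 1 if no such j):
i:      1  2  3  4  5  6  7  8  9 10 11 12 13
x[i]:   9 10 13  8  6  1  3  7 11  4 12  2  5
dp:     1  2  3  1  1  1  2  3  4  3  5  2  4
At index 12 the value is 2.

2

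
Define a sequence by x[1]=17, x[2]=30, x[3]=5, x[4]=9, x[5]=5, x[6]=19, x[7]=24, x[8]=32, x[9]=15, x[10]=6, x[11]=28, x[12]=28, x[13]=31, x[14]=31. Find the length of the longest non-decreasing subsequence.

Track the smallest tail for each achievable length (allowing ties):
17 → extends → [17]
30 → extends → [17, 30]
5 → replaces 17 → [5, 30]
9 → replaces 30 → [5, 9]
5 → replaces 9 → [5, 5]
19 → extends → [5, 5, 19]
24 → extends → [5, 5, 19, 24]
32 → extends → [5, 5, 19, 24, 32]
15 → replaces 19 → [5, 5, 15, 24, 32]
6 → replaces 15 → [5, 5, 6, 24, 32]
28 → replaces 32 → [5, 5, 6, 24, 28]
28 → extends → [5, 5, 6, 24, 28, 28]
31 → extends → [5, 5, 6, 24, 28, 28, 31]
31 → extends → [5, 5, 6, 24, 28, 28, 31, 31]
Eight tails, so the longest non-decreasing subsequence has length 8 (e.g. 5, 9, 19, 24, 28, 28, 31, 31).

8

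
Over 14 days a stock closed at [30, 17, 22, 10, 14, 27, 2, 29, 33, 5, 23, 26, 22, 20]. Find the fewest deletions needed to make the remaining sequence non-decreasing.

9

Fewest deletions = n − (longest non-decreasing subsequence).
Patience tails:
30 → extends → [30]
17 → replaces 30 → [17]
22 → extends → [17, 22]
10 → replaces 17 → [10, 22]
14 → replaces 22 → [10, 14]
27 → extends → [10, 14, 27]
2 → replaces 10 → [2, 14, 27]
29 → extends → [2, 14, 27, 29]
33 → extends → [2, 14, 27, 29, 33]
5 → replaces 14 → [2, 5, 27, 29, 33]
23 → replaces 27 → [2, 5, 23, 29, 33]
26 → replaces 29 → [2, 5, 23, 26, 33]
22 → replaces 23 → [2, 5, 22, 26, 33]
20 → replaces 22 → [2, 5, 20, 26, 33]
Longest non-decreasing subsequence has length 5, so deletions = 14 − 5 = 9.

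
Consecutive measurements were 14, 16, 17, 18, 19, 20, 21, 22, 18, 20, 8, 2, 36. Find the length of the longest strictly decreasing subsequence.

4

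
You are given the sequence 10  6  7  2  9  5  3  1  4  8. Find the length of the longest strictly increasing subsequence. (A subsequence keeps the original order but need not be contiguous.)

Track the smallest tail for each achievable length (strict):
10 → extends → [10]
6 → replaces 10 → [6]
7 → extends → [6, 7]
2 → replaces 6 → [2, 7]
9 → extends → [2, 7, 9]
5 → replaces 7 → [2, 5, 9]
3 → replaces 5 → [2, 3, 9]
1 → replaces 2 → [1, 3, 9]
4 → replaces 9 → [1, 3, 4]
8 → extends → [1, 3, 4, 8]
Four tails, so the longest strictly increasing subsequence has length 4 (e.g. 2, 3, 4, 8).

4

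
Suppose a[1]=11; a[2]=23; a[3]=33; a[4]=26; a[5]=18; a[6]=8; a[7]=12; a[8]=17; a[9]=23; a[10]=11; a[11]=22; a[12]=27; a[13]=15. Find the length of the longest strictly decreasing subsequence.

Negate each value so 'decreasing' becomes 'increasing', then run patience tails on the negated sequence:
-11 → extends → [-11]
-23 → replaces -11 → [-23]
-33 → replaces -23 → [-33]
-26 → extends → [-33, -26]
-18 → extends → [-33, -26, -18]
-8 → extends → [-33, -26, -18, -8]
-12 → replaces -8 → [-33, -26, -18, -12]
-17 → replaces -12 → [-33, -26, -18, -17]
-23 → replaces -18 → [-33, -26, -23, -17]
-11 → extends → [-33, -26, -23, -17, -11]
-22 → replaces -17 → [-33, -26, -23, -22, -11]
-27 → replaces -26 → [-33, -27, -23, -22, -11]
-15 → replaces -11 → [-33, -27, -23, -22, -15]
Five tails, so the longest strictly decreasing subsequence of the original has length 5.

5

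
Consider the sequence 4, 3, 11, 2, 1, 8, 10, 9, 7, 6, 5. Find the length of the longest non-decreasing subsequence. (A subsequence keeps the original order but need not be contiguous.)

Let dp[i] be the length of the longest such subsequence ending at index i:
i:      1  2  3  4  5  6  7  8  9 10 11
a[i]:   4  3 11  2  1  8 10  9  7  6  5
dp:     1  1  2  1  1  2  3  3  2  2  2
Maximum dp value is 3.

3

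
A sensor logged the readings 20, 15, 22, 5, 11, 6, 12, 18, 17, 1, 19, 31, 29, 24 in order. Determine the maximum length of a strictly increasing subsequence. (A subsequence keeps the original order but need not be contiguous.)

Let dp[i] be the length of the longest such subsequence ending at index i:
i:      1  2  3  4  5  6  7  8  9 10 11 12 13 14
a[i]:  20 15 22  5 11  6 12 18 17  1 19 31 29 24
dp:     1  1  2  1  2  2  3  4  4  1  5  6  6  6
Maximum dp value is 6.

6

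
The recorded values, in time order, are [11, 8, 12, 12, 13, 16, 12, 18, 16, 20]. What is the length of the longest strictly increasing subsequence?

6

Track the smallest tail for each achievable length (strict):
11 → extends → [11]
8 → replaces 11 → [8]
12 → extends → [8, 12]
12 → already a tail → [8, 12]
13 → extends → [8, 12, 13]
16 → extends → [8, 12, 13, 16]
12 → already a tail → [8, 12, 13, 16]
18 → extends → [8, 12, 13, 16, 18]
16 → already a tail → [8, 12, 13, 16, 18]
20 → extends → [8, 12, 13, 16, 18, 20]
Six tails, so the longest strictly increasing subsequence has length 6 (e.g. 11, 12, 13, 16, 18, 20).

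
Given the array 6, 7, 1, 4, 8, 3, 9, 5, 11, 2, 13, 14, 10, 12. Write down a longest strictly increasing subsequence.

6, 7, 8, 9, 11, 13, 14

Patience tails give the LIS length; then backtrack through the dp parents:
6 → extends → [6]
7 → extends → [6, 7]
1 → replaces 6 → [1, 7]
4 → replaces 7 → [1, 4]
8 → extends → [1, 4, 8]
3 → replaces 4 → [1, 3, 8]
9 → extends → [1, 3, 8, 9]
5 → replaces 8 → [1, 3, 5, 9]
11 → extends → [1, 3, 5, 9, 11]
2 → replaces 3 → [1, 2, 5, 9, 11]
13 → extends → [1, 2, 5, 9, 11, 13]
14 → extends → [1, 2, 5, 9, 11, 13, 14]
10 → replaces 11 → [1, 2, 5, 9, 10, 13, 14]
12 → replaces 13 → [1, 2, 5, 9, 10, 12, 14]
Length 7; one witness is 6, 7, 8, 9, 11, 13, 14.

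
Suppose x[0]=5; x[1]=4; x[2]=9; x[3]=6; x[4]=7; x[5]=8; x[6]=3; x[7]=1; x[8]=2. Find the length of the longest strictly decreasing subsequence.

Negate each value so 'decreasing' becomes 'increasing', then run patience tails on the negated sequence:
-5 → extends → [-5]
-4 → extends → [-5, -4]
-9 → replaces -5 → [-9, -4]
-6 → replaces -4 → [-9, -6]
-7 → replaces -6 → [-9, -7]
-8 → replaces -7 → [-9, -8]
-3 → extends → [-9, -8, -3]
-1 → extends → [-9, -8, -3, -1]
-2 → replaces -1 → [-9, -8, -3, -2]
Four tails, so the longest strictly decreasing subsequence of the original has length 4.

4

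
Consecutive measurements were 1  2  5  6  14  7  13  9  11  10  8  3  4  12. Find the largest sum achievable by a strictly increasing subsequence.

53

Let S[i] be the best sum of a strictly increasing subsequence ending at i:
i:      1  2  3  4  5  6  7  8  9 10 11 12 13 14
a[i]:   1  2  5  6 14  7 13  9 11 10  8  3  4 12
S:      1  3  8 14 28 21 34 30 41 40 29  6 10 53
Maximum is 53 (e.g. 1 + 2 + 5 + 6 + 7 + 9 + 11 + 12).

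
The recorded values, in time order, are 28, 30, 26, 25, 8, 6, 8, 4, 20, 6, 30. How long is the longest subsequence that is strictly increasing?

4

Let dp[i] be the length of the longest such subsequence ending at index i:
i:      1  2  3  4  5  6  7  8  9 10 11
a[i]:  28 30 26 25  8  6  8  4 20  6 30
dp:     1  2  1  1  1  1  2  1  3  2  4
Maximum dp value is 4.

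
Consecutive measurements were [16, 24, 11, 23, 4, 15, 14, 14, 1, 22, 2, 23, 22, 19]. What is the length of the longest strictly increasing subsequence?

4

Let dp[i] be the length of the longest such subsequence ending at index i:
i:      1  2  3  4  5  6  7  8  9 10 11 12 13 14
a[i]:  16 24 11 23  4 15 14 14  1 22  2 23 22 19
dp:     1  2  1  2  1  2  2  2  1  3  2  4  3  3
Maximum dp value is 4.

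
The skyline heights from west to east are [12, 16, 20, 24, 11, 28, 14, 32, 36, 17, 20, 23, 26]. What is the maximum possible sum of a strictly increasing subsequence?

168

Let S[i] be the best sum of a strictly increasing subsequence ending at i:
i:       1   2   3   4   5   6   7   8   9  10  11  12  13
a[i]:   12  16  20  24  11  28  14  32  36  17  20  23  26
S:      12  28  48  72  11 100  26 132 168  45  65  88 114
Maximum is 168 (e.g. 12 + 16 + 20 + 24 + 28 + 32 + 36).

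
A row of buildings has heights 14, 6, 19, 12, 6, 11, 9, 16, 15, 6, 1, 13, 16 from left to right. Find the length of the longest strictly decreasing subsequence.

6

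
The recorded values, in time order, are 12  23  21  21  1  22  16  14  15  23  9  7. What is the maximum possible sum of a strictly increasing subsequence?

Let S[i] be the best sum of a strictly increasing subsequence ending at i:
i:      1  2  3  4  5  6  7  8  9 10 11 12
a[i]:  12 23 21 21  1 22 16 14 15 23  9  7
S:     12 35 33 33  1 55 28 26 41 78 10  8
Maximum is 78 (e.g. 12 + 21 + 22 + 23).

78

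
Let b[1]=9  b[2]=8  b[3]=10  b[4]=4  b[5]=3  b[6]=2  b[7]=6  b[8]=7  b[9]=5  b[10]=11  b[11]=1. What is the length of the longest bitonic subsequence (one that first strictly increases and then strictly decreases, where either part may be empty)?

6

inc[i] = longest strictly increasing subsequence ending at i; dec[i] = longest strictly decreasing subsequence starting at i:
i:      1  2  3  4  5  6  7  8  9 10 11
b[i]:   9  8 10  4  3  2  6  7  5 11  1
inc:    1  1  2  1  1  1  2  3  2  4  1
dec:    6  5  5  4  3  2  3  3  2  2  1
Best peak at i=1 (value 9): inc=1, dec=6, length 1+6−1 = 6.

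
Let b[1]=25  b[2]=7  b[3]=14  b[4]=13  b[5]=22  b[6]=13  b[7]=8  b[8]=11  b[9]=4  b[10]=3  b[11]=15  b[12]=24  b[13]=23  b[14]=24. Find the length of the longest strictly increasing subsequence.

6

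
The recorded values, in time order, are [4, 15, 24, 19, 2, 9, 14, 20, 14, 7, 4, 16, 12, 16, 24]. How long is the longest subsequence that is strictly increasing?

5

Track the smallest tail for each achievable length (strict):
4 → extends → [4]
15 → extends → [4, 15]
24 → extends → [4, 15, 24]
19 → replaces 24 → [4, 15, 19]
2 → replaces 4 → [2, 15, 19]
9 → replaces 15 → [2, 9, 19]
14 → replaces 19 → [2, 9, 14]
20 → extends → [2, 9, 14, 20]
14 → already a tail → [2, 9, 14, 20]
7 → replaces 9 → [2, 7, 14, 20]
4 → replaces 7 → [2, 4, 14, 20]
16 → replaces 20 → [2, 4, 14, 16]
12 → replaces 14 → [2, 4, 12, 16]
16 → already a tail → [2, 4, 12, 16]
24 → extends → [2, 4, 12, 16, 24]
Five tails, so the longest strictly increasing subsequence has length 5 (e.g. 4, 15, 19, 20, 24).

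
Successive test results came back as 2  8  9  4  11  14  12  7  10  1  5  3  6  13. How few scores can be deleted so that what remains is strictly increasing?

Fewest deletions = n − (longest strictly increasing subsequence).
Patience tails:
2 → extends → [2]
8 → extends → [2, 8]
9 → extends → [2, 8, 9]
4 → replaces 8 → [2, 4, 9]
11 → extends → [2, 4, 9, 11]
14 → extends → [2, 4, 9, 11, 14]
12 → replaces 14 → [2, 4, 9, 11, 12]
7 → replaces 9 → [2, 4, 7, 11, 12]
10 → replaces 11 → [2, 4, 7, 10, 12]
1 → replaces 2 → [1, 4, 7, 10, 12]
5 → replaces 7 → [1, 4, 5, 10, 12]
3 → replaces 4 → [1, 3, 5, 10, 12]
6 → replaces 10 → [1, 3, 5, 6, 12]
13 → extends → [1, 3, 5, 6, 12, 13]
Longest strictly increasing subsequence has length 6, so deletions = 14 − 6 = 8.

8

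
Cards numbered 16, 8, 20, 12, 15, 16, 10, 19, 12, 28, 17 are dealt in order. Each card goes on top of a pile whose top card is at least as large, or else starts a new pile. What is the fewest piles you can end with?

Place each on the leftmost legal pile:
16 → new pile 1 (tops now [16])
8 → pile 1 (tops now [8])
20 → new pile 2 (tops now [8, 20])
12 → pile 2 (tops now [8, 12])
15 → new pile 3 (tops now [8, 12, 15])
16 → new pile 4 (tops now [8, 12, 15, 16])
10 → pile 2 (tops now [8, 10, 15, 16])
19 → new pile 5 (tops now [8, 10, 15, 16, 19])
12 → pile 3 (tops now [8, 10, 12, 16, 19])
28 → new pile 6 (tops now [8, 10, 12, 16, 19, 28])
17 → pile 5 (tops now [8, 10, 12, 16, 17, 28])
Six piles.

6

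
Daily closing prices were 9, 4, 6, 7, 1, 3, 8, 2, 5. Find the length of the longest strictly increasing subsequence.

4

Let dp[i] be the length of the longest such subsequence ending at index i:
i:     1 2 3 4 5 6 7 8 9
a[i]:  9 4 6 7 1 3 8 2 5
dp:    1 1 2 3 1 2 4 2 3
Maximum dp value is 4.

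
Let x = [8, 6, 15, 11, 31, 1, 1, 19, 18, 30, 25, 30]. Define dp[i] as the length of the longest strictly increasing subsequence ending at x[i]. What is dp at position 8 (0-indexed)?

3

dp[i] = 1 + max{dp[j] : j<i, x[j]<x[i]} (or 1 if no such j):
i:      0  1  2  3  4  5  6  7  8  9 10 11
x[i]:   8  6 15 11 31  1  1 19 18 30 25 30
dp:     1  1  2  2  3  1  1  3  3  4  4  5
At index 8 the value is 3.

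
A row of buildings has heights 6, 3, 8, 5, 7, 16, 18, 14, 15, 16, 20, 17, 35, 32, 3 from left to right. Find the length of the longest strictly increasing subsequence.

8

Track the smallest tail for each achievable length (strict):
6 → extends → [6]
3 → replaces 6 → [3]
8 → extends → [3, 8]
5 → replaces 8 → [3, 5]
7 → extends → [3, 5, 7]
16 → extends → [3, 5, 7, 16]
18 → extends → [3, 5, 7, 16, 18]
14 → replaces 16 → [3, 5, 7, 14, 18]
15 → replaces 18 → [3, 5, 7, 14, 15]
16 → extends → [3, 5, 7, 14, 15, 16]
20 → extends → [3, 5, 7, 14, 15, 16, 20]
17 → replaces 20 → [3, 5, 7, 14, 15, 16, 17]
35 → extends → [3, 5, 7, 14, 15, 16, 17, 35]
32 → replaces 35 → [3, 5, 7, 14, 15, 16, 17, 32]
3 → already a tail → [3, 5, 7, 14, 15, 16, 17, 32]
Eight tails, so the longest strictly increasing subsequence has length 8 (e.g. 3, 5, 7, 14, 15, 16, 20, 35).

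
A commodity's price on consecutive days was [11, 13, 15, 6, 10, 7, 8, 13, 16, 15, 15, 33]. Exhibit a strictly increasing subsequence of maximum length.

6, 7, 8, 13, 16, 33

Patience tails give the LIS length; then backtrack through the dp parents:
11 → extends → [11]
13 → extends → [11, 13]
15 → extends → [11, 13, 15]
6 → replaces 11 → [6, 13, 15]
10 → replaces 13 → [6, 10, 15]
7 → replaces 10 → [6, 7, 15]
8 → replaces 15 → [6, 7, 8]
13 → extends → [6, 7, 8, 13]
16 → extends → [6, 7, 8, 13, 16]
15 → replaces 16 → [6, 7, 8, 13, 15]
15 → already a tail → [6, 7, 8, 13, 15]
33 → extends → [6, 7, 8, 13, 15, 33]
Length 6; one witness is 6, 7, 8, 13, 16, 33.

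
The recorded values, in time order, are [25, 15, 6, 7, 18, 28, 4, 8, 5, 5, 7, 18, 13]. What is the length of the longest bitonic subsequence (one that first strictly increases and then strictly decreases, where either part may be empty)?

6

inc[i] = longest strictly increasing subsequence ending at i; dec[i] = longest strictly decreasing subsequence starting at i:
i:      1  2  3  4  5  6  7  8  9 10 11 12 13
a[i]:  25 15  6  7 18 28  4  8  5  5  7 18 13
inc:    1  1  1  2  3  4  1  3  2  2  3  4  4
dec:    4  3  2  2  3  3  1  2  1  1  1  2  1
Best peak at i=6 (value 28): inc=4, dec=3, length 4+3−1 = 6.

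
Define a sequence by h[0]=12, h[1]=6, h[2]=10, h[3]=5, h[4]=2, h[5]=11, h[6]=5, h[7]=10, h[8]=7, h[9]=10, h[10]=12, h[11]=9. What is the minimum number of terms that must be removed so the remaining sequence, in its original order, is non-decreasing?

Fewest deletions = n − (longest non-decreasing subsequence).
Patience tails:
12 → extends → [12]
6 → replaces 12 → [6]
10 → extends → [6, 10]
5 → replaces 6 → [5, 10]
2 → replaces 5 → [2, 10]
11 → extends → [2, 10, 11]
5 → replaces 10 → [2, 5, 11]
10 → replaces 11 → [2, 5, 10]
7 → replaces 10 → [2, 5, 7]
10 → extends → [2, 5, 7, 10]
12 → extends → [2, 5, 7, 10, 12]
9 → replaces 10 → [2, 5, 7, 9, 12]
Longest non-decreasing subsequence has length 5, so deletions = 12 − 5 = 7.

7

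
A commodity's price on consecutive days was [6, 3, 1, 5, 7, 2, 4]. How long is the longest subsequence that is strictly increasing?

3

Let dp[i] be the length of the longest such subsequence ending at index i:
i:     1 2 3 4 5 6 7
a[i]:  6 3 1 5 7 2 4
dp:    1 1 1 2 3 2 3
Maximum dp value is 3.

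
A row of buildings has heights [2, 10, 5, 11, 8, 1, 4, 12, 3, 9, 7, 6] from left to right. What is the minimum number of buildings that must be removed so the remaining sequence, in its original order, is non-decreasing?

Fewest deletions = n − (longest non-decreasing subsequence).
i:      1  2  3  4  5  6  7  8  9 10 11 12
a[i]:   2 10  5 11  8  1  4 12  3  9  7  6
dp:     1  2  2  3  3  1  2  4  2  4  3  3
max dp = 4, so deletions = 12 − 4 = 8.

8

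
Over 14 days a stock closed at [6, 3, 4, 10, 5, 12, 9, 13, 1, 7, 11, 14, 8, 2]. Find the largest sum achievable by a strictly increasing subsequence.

Let S[i] be the best sum of a strictly increasing subsequence ending at i:
i:      1  2  3  4  5  6  7  8  9 10 11 12 13 14
a[i]:   6  3  4 10  5 12  9 13  1  7 11 14  8  2
S:      6  3  7 17 12 29 21 42  1 19 32 56 27  3
Maximum is 56 (e.g. 3 + 4 + 10 + 12 + 13 + 14).

56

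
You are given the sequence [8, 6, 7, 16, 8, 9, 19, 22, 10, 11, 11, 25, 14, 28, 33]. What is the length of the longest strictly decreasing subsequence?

Negate each value so 'decreasing' becomes 'increasing', then run patience tails on the negated sequence:
-8 → extends → [-8]
-6 → extends → [-8, -6]
-7 → replaces -6 → [-8, -7]
-16 → replaces -8 → [-16, -7]
-8 → replaces -7 → [-16, -8]
-9 → replaces -8 → [-16, -9]
-19 → replaces -16 → [-19, -9]
-22 → replaces -19 → [-22, -9]
-10 → replaces -9 → [-22, -10]
-11 → replaces -10 → [-22, -11]
-11 → already a tail → [-22, -11]
-25 → replaces -22 → [-25, -11]
-14 → replaces -11 → [-25, -14]
-28 → replaces -25 → [-28, -14]
-33 → replaces -28 → [-33, -14]
Two tails, so the longest strictly decreasing subsequence of the original has length 2.

2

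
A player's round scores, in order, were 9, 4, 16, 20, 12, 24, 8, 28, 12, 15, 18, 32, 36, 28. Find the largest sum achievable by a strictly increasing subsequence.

Let S[i] be the best sum of a strictly increasing subsequence ending at i:
i:       1   2   3   4   5   6   7   8   9  10  11  12  13  14
a[i]:    9   4  16  20  12  24   8  28  12  15  18  32  36  28
S:       9   4  25  45  21  69  12  97  24  39  57 129 165  97
Maximum is 165 (e.g. 9 + 16 + 20 + 24 + 28 + 32 + 36).

165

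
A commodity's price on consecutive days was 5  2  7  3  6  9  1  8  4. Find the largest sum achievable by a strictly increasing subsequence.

Let S[i] be the best sum of a strictly increasing subsequence ending at i:
i:      1  2  3  4  5  6  7  8  9
a[i]:   5  2  7  3  6  9  1  8  4
S:      5  2 12  5 11 21  1 20  9
Maximum is 21 (e.g. 5 + 7 + 9).

21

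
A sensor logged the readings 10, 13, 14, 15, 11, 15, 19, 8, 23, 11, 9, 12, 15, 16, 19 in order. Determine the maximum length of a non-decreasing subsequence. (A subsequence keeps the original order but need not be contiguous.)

Let dp[i] be the length of the longest such subsequence ending at index i:
i:      1  2  3  4  5  6  7  8  9 10 11 12 13 14 15
a[i]:  10 13 14 15 11 15 19  8 23 11  9 12 15 16 19
dp:     1  2  3  4  2  5  6  1  7  3  2  4  6  7  8
Maximum dp value is 8.

8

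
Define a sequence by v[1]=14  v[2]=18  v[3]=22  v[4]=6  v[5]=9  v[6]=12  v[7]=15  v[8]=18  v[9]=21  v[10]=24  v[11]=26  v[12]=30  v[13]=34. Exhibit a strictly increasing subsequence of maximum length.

6, 9, 12, 15, 18, 21, 24, 26, 30, 34

Patience tails give the LIS length; then backtrack through the dp parents:
14 → extends → [14]
18 → extends → [14, 18]
22 → extends → [14, 18, 22]
6 → replaces 14 → [6, 18, 22]
9 → replaces 18 → [6, 9, 22]
12 → replaces 22 → [6, 9, 12]
15 → extends → [6, 9, 12, 15]
18 → extends → [6, 9, 12, 15, 18]
21 → extends → [6, 9, 12, 15, 18, 21]
24 → extends → [6, 9, 12, 15, 18, 21, 24]
26 → extends → [6, 9, 12, 15, 18, 21, 24, 26]
30 → extends → [6, 9, 12, 15, 18, 21, 24, 26, 30]
34 → extends → [6, 9, 12, 15, 18, 21, 24, 26, 30, 34]
Length 10; one witness is 6, 9, 12, 15, 18, 21, 24, 26, 30, 34.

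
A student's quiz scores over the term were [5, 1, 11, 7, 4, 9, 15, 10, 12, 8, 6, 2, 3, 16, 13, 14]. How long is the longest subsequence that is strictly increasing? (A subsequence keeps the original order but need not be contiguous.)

7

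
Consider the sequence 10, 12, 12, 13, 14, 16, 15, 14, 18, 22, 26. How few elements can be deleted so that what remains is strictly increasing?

Fewest deletions = n − (longest strictly increasing subsequence).
i:      1  2  3  4  5  6  7  8  9 10 11
a[i]:  10 12 12 13 14 16 15 14 18 22 26
dp:     1  2  2  3  4  5  5  4  6  7  8
max dp = 8, so deletions = 11 − 8 = 3.

3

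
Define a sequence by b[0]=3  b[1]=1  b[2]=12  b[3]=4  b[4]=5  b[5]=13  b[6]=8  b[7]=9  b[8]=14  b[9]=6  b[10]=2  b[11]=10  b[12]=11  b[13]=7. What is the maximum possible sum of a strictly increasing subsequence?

Let S[i] be the best sum of a strictly increasing subsequence ending at i:
i:      0  1  2  3  4  5  6  7  8  9 10 11 12 13
b[i]:   3  1 12  4  5 13  8  9 14  6  2 10 11  7
S:      3  1 15  7 12 28 20 29 43 18  3 39 50 25
Maximum is 50 (e.g. 3 + 4 + 5 + 8 + 9 + 10 + 11).

50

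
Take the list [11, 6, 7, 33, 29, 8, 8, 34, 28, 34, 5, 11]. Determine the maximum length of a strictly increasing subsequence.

Track the smallest tail for each achievable length (strict):
11 → extends → [11]
6 → replaces 11 → [6]
7 → extends → [6, 7]
33 → extends → [6, 7, 33]
29 → replaces 33 → [6, 7, 29]
8 → replaces 29 → [6, 7, 8]
8 → already a tail → [6, 7, 8]
34 → extends → [6, 7, 8, 34]
28 → replaces 34 → [6, 7, 8, 28]
34 → extends → [6, 7, 8, 28, 34]
5 → replaces 6 → [5, 7, 8, 28, 34]
11 → replaces 28 → [5, 7, 8, 11, 34]
Five tails, so the longest strictly increasing subsequence has length 5 (e.g. 6, 7, 8, 28, 34).

5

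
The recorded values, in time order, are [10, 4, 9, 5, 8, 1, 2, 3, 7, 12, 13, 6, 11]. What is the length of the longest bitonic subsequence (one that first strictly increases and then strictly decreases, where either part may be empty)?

inc[i] = longest strictly increasing subsequence ending at i; dec[i] = longest strictly decreasing subsequence starting at i:
i:      1  2  3  4  5  6  7  8  9 10 11 12 13
a[i]:  10  4  9  5  8  1  2  3  7 12 13  6 11
inc:    1  1  2  2  3  1  2  3  4  5  6  4  5
dec:    5  2  4  2  3  1  1  1  2  2  2  1  1
Best peak at i=11 (value 13): inc=6, dec=2, length 6+2−1 = 7.

7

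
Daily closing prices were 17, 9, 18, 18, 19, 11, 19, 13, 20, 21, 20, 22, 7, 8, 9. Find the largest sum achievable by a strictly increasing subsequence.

Let S[i] be the best sum of a strictly increasing subsequence ending at i:
i:       1   2   3   4   5   6   7   8   9  10  11  12  13  14  15
a[i]:   17   9  18  18  19  11  19  13  20  21  20  22   7   8   9
S:      17   9  35  35  54  20  54  33  74  95  74 117   7  15  24
Maximum is 117 (e.g. 17 + 18 + 19 + 20 + 21 + 22).

117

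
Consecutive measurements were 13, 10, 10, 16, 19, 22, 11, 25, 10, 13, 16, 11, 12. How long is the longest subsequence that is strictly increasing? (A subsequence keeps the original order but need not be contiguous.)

Track the smallest tail for each achievable length (strict):
13 → extends → [13]
10 → replaces 13 → [10]
10 → already a tail → [10]
16 → extends → [10, 16]
19 → extends → [10, 16, 19]
22 → extends → [10, 16, 19, 22]
11 → replaces 16 → [10, 11, 19, 22]
25 → extends → [10, 11, 19, 22, 25]
10 → already a tail → [10, 11, 19, 22, 25]
13 → replaces 19 → [10, 11, 13, 22, 25]
16 → replaces 22 → [10, 11, 13, 16, 25]
11 → already a tail → [10, 11, 13, 16, 25]
12 → replaces 13 → [10, 11, 12, 16, 25]
Five tails, so the longest strictly increasing subsequence has length 5 (e.g. 13, 16, 19, 22, 25).

5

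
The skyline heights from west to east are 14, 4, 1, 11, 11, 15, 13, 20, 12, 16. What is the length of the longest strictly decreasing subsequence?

3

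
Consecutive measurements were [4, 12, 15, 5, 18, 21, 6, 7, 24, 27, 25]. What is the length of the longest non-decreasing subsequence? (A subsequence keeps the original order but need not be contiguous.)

Let dp[i] be the length of the longest such subsequence ending at index i:
i:      1  2  3  4  5  6  7  8  9 10 11
a[i]:   4 12 15  5 18 21  6  7 24 27 25
dp:     1  2  3  2  4  5  3  4  6  7  7
Maximum dp value is 7.

7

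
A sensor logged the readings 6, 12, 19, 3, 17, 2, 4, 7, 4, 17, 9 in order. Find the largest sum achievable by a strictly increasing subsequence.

37

Let S[i] be the best sum of a strictly increasing subsequence ending at i:
i:      1  2  3  4  5  6  7  8  9 10 11
a[i]:   6 12 19  3 17  2  4  7  4 17  9
S:      6 18 37  3 35  2  7 14  7 35 23
Maximum is 37 (e.g. 6 + 12 + 19).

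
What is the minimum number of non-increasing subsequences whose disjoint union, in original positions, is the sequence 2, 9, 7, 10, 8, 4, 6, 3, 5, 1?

3

The minimum number of non-increasing subsequences covering a sequence equals the length of its longest strictly increasing subsequence.
LIS length is 3 (e.g. 2, 9, 10), so 3 piles are needed.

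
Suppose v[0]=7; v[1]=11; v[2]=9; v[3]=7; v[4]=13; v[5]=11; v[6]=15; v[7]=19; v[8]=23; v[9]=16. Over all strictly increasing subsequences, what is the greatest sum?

Let S[i] be the best sum of a strictly increasing subsequence ending at i:
i:      0  1  2  3  4  5  6  7  8  9
v[i]:   7 11  9  7 13 11 15 19 23 16
S:      7 18 16  7 31 27 46 65 88 62
Maximum is 88 (e.g. 7 + 11 + 13 + 15 + 19 + 23).

88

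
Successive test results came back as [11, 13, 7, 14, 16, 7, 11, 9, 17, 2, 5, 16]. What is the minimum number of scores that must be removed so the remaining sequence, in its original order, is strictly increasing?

7

Fewest deletions = n − (longest strictly increasing subsequence).
Patience tails:
11 → extends → [11]
13 → extends → [11, 13]
7 → replaces 11 → [7, 13]
14 → extends → [7, 13, 14]
16 → extends → [7, 13, 14, 16]
7 → already a tail → [7, 13, 14, 16]
11 → replaces 13 → [7, 11, 14, 16]
9 → replaces 11 → [7, 9, 14, 16]
17 → extends → [7, 9, 14, 16, 17]
2 → replaces 7 → [2, 9, 14, 16, 17]
5 → replaces 9 → [2, 5, 14, 16, 17]
16 → already a tail → [2, 5, 14, 16, 17]
Longest strictly increasing subsequence has length 5, so deletions = 12 − 5 = 7.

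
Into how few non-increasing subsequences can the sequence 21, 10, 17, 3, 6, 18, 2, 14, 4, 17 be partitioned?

The minimum number of non-increasing subsequences covering a sequence equals the length of its longest strictly increasing subsequence.
LIS length is 4 (e.g. 3, 6, 14, 17), so 4 piles are needed.

4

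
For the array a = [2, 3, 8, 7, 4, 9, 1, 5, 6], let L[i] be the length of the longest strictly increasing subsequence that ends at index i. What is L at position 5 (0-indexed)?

4

dp[i] = 1 + max{dp[j] : j<i, a[j]<a[i]} (or 1 if no such j):
i:     0 1 2 3 4 5 6 7 8
a[i]:  2 3 8 7 4 9 1 5 6
dp:    1 2 3 3 3 4 1 4 5
At index 5 the value is 4.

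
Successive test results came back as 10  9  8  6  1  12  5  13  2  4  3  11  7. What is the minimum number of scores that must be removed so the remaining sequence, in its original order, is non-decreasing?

Fewest deletions = n − (longest non-decreasing subsequence).
i:      1  2  3  4  5  6  7  8  9 10 11 12 13
a[i]:  10  9  8  6  1 12  5 13  2  4  3 11  7
dp:     1  1  1  1  1  2  2  3  2  3  3  4  4
max dp = 4, so deletions = 13 − 4 = 9.

9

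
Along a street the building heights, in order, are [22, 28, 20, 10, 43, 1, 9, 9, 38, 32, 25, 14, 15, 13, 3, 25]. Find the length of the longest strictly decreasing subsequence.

7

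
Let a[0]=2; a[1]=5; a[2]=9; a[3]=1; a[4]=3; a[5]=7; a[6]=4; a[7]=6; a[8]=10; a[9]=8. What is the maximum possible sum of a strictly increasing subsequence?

Let S[i] be the best sum of a strictly increasing subsequence ending at i:
i:      0  1  2  3  4  5  6  7  8  9
a[i]:   2  5  9  1  3  7  4  6 10  8
S:      2  7 16  1  5 14  9 15 26 23
Maximum is 26 (e.g. 2 + 5 + 9 + 10).

26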